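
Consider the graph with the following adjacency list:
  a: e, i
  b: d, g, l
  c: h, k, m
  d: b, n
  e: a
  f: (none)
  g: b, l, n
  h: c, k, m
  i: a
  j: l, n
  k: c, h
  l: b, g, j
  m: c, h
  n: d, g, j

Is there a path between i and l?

The component containing i is {a, e, i}, and l is not in it.

No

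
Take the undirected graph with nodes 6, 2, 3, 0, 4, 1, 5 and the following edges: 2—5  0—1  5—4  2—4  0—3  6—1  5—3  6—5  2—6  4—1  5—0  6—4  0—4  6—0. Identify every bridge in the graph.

The edges on the cycle 2-6-4-5-2 are not bridges since each lies on that cycle.
Every edge lies on some cycle, so there are no bridges.

none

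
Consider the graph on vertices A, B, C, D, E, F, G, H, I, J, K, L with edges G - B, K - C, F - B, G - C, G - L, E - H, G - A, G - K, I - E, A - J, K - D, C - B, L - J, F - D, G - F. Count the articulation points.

Removing E increases the component count from 2 to 3, so E is a cut vertex.
Removing G increases the component count from 2 to 3, so G is a cut vertex.
By contrast removing H leaves 2 components; it is not a cut vertex. No other vertex is a cut vertex either.

2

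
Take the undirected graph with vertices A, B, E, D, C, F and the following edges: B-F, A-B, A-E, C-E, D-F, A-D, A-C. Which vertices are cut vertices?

A

Removing A increases the component count from 1 to 2, so A is a cut vertex.
By contrast removing E leaves 1 component; it is not a cut vertex. No other vertex is a cut vertex either.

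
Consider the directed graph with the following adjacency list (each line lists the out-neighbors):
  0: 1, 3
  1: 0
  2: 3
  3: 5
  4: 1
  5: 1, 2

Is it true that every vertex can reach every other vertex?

No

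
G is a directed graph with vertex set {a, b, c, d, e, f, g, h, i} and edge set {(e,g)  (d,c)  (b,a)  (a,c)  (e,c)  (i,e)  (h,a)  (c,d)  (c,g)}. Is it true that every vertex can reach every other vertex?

No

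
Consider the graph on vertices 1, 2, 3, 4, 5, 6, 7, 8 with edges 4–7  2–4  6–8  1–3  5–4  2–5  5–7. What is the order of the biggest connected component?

Starting from 6 we can reach 6, 8. That is one component of size 2.
Starting from 1 we can reach 1, 3. That is one component of size 2.
Starting from 2 we can reach 2, 4, 5, 7. That is one component of size 4.
The largest has 4 vertices.

4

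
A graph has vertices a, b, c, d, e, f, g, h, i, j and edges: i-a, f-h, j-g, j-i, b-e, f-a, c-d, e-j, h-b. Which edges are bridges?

c-d, g-j

The edges on the cycle f-h-b-e-j-i-a-f are not bridges since each lies on that cycle.
But removing c-d disconnects c from d; removing j-g disconnects j from g — these are bridges.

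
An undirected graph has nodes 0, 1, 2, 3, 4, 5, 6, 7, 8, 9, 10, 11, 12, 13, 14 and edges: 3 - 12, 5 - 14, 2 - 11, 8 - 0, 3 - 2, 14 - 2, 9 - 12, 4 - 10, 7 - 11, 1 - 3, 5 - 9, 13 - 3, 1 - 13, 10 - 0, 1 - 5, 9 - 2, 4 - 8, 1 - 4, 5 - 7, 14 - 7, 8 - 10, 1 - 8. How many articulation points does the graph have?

1

Removing 1 increases the component count from 2 to 3, so 1 is a cut vertex.
By contrast removing 12 leaves 2 components; it is not a cut vertex. No other vertex is a cut vertex either.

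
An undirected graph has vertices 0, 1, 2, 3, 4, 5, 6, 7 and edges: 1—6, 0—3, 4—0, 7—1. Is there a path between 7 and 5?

No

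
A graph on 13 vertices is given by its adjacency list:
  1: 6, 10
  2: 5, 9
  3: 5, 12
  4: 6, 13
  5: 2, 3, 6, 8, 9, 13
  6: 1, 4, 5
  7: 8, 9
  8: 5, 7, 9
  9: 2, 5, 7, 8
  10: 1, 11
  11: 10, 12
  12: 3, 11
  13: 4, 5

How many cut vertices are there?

1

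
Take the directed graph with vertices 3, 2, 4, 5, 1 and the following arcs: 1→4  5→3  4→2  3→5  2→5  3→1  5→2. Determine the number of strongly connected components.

1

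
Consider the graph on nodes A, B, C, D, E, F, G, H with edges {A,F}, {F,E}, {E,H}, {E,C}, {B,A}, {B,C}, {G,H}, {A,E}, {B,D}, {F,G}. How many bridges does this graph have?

1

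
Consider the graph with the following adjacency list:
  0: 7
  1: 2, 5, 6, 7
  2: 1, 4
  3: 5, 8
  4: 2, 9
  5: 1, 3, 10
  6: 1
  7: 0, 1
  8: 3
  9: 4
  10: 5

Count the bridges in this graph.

removing 2-1 disconnects 2 from 1; removing 1-5 disconnects 1 from 5; removing 7-0 disconnects 7 from 0; removing 4-2 disconnects 4 from 2 — these are bridges.
In total 10 edges are bridges.

10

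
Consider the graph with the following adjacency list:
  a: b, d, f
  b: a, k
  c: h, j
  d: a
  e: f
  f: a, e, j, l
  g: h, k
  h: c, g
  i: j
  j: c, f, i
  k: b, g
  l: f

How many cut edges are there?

The edges on the cycle j-c-h-g-k-b-a-f-j are not bridges since each lies on that cycle.
But removing d-a disconnects d from a; removing j-i disconnects j from i; removing l-f disconnects l from f; removing e-f disconnects e from f — these are bridges.
That makes 4 bridges.

4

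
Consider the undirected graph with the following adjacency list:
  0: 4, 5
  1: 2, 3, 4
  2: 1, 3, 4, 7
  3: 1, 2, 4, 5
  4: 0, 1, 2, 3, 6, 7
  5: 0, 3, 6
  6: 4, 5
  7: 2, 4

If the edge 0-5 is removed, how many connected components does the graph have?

0 and 5 are still connected via 0-4-3-5, so the component count stays at 1.

1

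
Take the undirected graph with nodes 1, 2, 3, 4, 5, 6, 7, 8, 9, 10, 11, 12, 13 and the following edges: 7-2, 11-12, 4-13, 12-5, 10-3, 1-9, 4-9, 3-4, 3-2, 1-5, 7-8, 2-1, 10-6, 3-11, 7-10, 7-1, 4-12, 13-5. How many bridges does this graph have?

2

The edges on the cycle 3-11-12-5-13-4-3 are not bridges since each lies on that cycle.
But removing 10-6 disconnects 10 from 6; removing 8-7 disconnects 8 from 7 — these are bridges.
That makes 2 bridges.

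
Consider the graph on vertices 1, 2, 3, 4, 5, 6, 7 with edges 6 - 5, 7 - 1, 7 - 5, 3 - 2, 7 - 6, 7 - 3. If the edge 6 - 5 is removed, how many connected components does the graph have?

6 and 5 are still connected via 6-7-5, so the component count stays at 2.

2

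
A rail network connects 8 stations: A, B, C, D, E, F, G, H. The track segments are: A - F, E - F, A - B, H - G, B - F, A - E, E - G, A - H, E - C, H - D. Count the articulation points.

2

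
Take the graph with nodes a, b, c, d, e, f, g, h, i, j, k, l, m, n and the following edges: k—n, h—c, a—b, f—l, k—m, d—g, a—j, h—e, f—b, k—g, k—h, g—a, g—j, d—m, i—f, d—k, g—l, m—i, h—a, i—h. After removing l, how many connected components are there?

1

With l gone, the remaining components are: {a, b, c, d, e, f, g, h, i, j, k, m, n}.
That is 1 component.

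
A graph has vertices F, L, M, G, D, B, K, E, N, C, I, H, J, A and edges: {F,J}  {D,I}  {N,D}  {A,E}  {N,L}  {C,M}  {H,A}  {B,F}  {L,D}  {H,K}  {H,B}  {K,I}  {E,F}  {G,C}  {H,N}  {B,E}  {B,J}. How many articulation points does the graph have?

Removing C increases the component count from 2 to 3, so C is a cut vertex.
Removing H increases the component count from 2 to 3, so H is a cut vertex.
By contrast removing K leaves 2 components; it is not a cut vertex. No other vertex is a cut vertex either.

2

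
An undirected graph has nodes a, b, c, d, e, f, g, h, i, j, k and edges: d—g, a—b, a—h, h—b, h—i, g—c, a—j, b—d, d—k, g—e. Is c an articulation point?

No

Deleting c leaves 2 components (was 2), so c is not a cut vertex.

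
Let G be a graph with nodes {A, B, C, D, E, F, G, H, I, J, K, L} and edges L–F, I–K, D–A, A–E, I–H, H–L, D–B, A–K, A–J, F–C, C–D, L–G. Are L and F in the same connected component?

Yes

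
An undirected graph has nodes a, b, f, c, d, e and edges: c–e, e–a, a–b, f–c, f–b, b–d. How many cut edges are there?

The edges on the cycle f-c-e-a-b-f are not bridges since each lies on that cycle.
But removing b–d disconnects b from d — this is a bridge.

1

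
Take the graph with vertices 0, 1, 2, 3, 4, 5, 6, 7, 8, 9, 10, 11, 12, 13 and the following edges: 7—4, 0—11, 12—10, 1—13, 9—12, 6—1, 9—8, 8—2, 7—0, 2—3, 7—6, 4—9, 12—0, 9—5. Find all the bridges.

The edges on the cycle 7-4-9-12-0-7 are not bridges since each lies on that cycle.
But removing 11—0 disconnects 11 from 0; removing 6—1 disconnects 6 from 1; removing 1—13 disconnects 1 from 13; removing 9—5 disconnects 9 from 5 — these are bridges.
In total 9 edges are bridges.

0-11, 1-13, 1-6, 10-12, 2-3, 2-8, 5-9, 6-7, 8-9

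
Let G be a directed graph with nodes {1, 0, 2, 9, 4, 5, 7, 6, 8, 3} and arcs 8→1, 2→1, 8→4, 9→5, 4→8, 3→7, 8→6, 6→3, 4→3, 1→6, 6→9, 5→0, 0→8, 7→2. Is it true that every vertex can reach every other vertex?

Yes

From 8 we can reach every vertex (0, 1, 2, 3, 4, 5, 6, 7, 8, 9), and every vertex can reach 8 (0, 1, 2, 3, 4, 5, 6, 7, 8, 9). So the whole graph is one strongly connected component.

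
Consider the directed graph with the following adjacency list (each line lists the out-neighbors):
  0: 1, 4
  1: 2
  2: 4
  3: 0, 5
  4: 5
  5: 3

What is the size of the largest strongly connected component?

6

{0, 1, 2, 3, 4, 5} are all mutually reachable — one SCC of size 6.
The largest has 6 vertices.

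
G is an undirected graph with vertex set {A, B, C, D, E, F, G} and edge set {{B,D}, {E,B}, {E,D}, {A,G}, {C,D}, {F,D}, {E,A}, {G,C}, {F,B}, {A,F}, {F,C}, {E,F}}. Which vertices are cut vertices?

Removing E, for instance, still leaves 1 component. No single vertex removal increases the component count — the graph has no articulation points.

none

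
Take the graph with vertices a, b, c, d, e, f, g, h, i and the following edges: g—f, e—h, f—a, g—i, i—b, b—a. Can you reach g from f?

Yes

From f we can reach a, b, f, g, i, which includes g.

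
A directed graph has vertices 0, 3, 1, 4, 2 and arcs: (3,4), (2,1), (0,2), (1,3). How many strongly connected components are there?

5

{2} is an SCC by itself.
{3} is an SCC by itself.
{0} is an SCC by itself.
{4} is an SCC by itself.
{1} is an SCC by itself.
That gives 5 strongly connected components.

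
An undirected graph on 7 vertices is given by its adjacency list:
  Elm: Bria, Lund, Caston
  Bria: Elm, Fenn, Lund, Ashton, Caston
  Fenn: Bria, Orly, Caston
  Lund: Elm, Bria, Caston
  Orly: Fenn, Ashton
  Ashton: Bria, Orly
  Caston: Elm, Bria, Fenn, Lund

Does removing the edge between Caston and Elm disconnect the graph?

After removing Caston-Elm, the path Caston-Bria-Elm still connects them, so the edge is not a bridge.

No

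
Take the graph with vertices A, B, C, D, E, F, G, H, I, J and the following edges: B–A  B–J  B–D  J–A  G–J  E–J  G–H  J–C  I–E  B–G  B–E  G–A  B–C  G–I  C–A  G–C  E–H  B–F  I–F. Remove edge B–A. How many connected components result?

1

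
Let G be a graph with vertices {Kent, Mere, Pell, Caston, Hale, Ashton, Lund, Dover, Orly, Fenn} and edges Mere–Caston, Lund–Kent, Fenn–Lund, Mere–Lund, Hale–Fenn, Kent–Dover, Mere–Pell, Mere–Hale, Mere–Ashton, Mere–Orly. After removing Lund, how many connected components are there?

2

With Lund gone, the remaining components are: {Kent, Dover}; {Fenn, Hale, Mere, Orly, Pell, Ashton, Caston}.
That is 2 components.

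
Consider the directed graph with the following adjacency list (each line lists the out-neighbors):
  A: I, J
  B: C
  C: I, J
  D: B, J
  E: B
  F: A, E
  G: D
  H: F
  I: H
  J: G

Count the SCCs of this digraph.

{A, B, C, D, E, F, G, H, I, J} are all mutually reachable — one SCC of size 10.
That gives 1 strongly connected component.

1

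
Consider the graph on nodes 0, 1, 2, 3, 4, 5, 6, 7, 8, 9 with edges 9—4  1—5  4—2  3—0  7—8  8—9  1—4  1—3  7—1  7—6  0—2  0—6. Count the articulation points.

Removing 1 increases the component count from 1 to 2, so 1 is a cut vertex.
By contrast removing 7 leaves 1 component; it is not a cut vertex. No other vertex is a cut vertex either.

1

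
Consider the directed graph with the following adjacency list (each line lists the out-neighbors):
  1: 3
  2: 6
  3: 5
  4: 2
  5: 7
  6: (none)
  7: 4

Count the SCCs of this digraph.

{4} is an SCC by itself.
{7} is an SCC by itself.
{6} is an SCC by itself.
{3} is an SCC by itself.
{5} is an SCC by itself.
(and 2 more singleton SCCs)
That gives 7 strongly connected components.

7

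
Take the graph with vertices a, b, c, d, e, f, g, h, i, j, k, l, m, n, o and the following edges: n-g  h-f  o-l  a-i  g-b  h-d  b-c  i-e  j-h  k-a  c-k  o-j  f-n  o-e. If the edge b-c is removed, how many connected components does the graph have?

2

b and c are still connected via b-g-n-f-h-j-o-e-i-a-k-c, so the component count stays at 2.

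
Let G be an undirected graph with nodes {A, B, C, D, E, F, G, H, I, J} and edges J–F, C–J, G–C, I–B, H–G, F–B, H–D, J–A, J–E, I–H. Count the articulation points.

Removing H increases the component count from 1 to 2, so H is a cut vertex.
Removing J increases the component count from 1 to 3, so J is a cut vertex.
By contrast removing E leaves 1 component; it is not a cut vertex. No other vertex is a cut vertex either.

2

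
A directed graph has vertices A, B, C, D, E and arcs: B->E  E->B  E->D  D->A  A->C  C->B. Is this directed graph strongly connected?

From D we can reach every vertex (A, B, C, D, E), and every vertex can reach D (A, B, C, D, E). So the whole graph is one strongly connected component.

Yes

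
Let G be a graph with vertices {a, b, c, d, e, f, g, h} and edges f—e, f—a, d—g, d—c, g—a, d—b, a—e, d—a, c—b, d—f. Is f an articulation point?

Deleting f leaves 2 components (was 2), so f is not a cut vertex.

No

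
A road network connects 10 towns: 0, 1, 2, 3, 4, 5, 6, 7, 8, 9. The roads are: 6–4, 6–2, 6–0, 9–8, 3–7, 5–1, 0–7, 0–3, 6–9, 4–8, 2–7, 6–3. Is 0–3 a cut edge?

After removing 0–3, the path 0-6-3 still connects them, so the edge is not a bridge.

No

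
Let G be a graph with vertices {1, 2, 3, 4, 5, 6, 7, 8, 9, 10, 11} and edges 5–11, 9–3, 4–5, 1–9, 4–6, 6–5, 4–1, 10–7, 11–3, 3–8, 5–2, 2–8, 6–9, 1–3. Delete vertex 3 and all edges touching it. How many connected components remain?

2

With 3 gone, the remaining components are: {7, 10}; {1, 2, 4, 5, 6, 8, 9, 11}.
That is 2 components.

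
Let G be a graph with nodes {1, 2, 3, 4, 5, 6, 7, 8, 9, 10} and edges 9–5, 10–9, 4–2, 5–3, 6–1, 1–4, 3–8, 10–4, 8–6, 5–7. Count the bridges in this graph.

The edges on the cycle 10-9-5-3-8-6-1-4-10 are not bridges since each lies on that cycle.
But removing 7–5 disconnects 7 from 5; removing 2–4 disconnects 2 from 4 — these are bridges.
That makes 2 bridges.

2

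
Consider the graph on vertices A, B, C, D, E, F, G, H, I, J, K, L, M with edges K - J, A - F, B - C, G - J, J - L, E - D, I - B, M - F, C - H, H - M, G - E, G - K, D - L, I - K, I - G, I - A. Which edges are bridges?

The edges on the cycle G-E-D-L-J-G are not bridges since each lies on that cycle.
Every edge lies on some cycle, so there are no bridges.

none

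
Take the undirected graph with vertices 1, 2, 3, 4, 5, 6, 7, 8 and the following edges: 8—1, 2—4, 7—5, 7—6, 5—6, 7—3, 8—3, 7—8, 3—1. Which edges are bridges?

The edges on the cycle 7-5-6-7 are not bridges since each lies on that cycle.
But removing 2—4 disconnects 2 from 4 — this is a bridge.

2-4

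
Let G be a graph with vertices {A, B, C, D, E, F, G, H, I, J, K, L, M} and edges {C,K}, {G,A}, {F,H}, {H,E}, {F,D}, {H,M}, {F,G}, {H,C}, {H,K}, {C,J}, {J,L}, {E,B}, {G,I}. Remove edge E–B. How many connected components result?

2

Before removal there is 1 component.
E–B is a bridge — removing it separates E's side from B's side.
After removal: 2 components.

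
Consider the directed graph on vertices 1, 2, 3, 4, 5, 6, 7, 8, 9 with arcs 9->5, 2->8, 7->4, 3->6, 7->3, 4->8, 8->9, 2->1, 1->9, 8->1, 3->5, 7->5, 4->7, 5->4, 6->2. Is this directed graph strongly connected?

Yes

From 5 we can reach every vertex (1, 2, 3, 4, 5, 6, 7, 8, 9), and every vertex can reach 5 (1, 2, 3, 4, 5, 6, 7, 8, 9). So the whole graph is one strongly connected component.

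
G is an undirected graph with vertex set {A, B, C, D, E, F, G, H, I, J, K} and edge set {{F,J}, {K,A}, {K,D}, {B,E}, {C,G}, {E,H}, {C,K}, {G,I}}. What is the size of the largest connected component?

6

Starting from F we can reach F, J. That is one component of size 2.
Starting from B we can reach B, E, H. That is one component of size 3.
Starting from A we can reach A, C, D, G, I, K. That is one component of size 6.
The largest has 6 vertices.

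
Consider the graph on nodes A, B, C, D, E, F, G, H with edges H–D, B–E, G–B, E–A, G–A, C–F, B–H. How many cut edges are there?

3

The edges on the cycle G-B-E-A-G are not bridges since each lies on that cycle.
But removing H–D disconnects H from D; removing C–F disconnects C from F; removing B–H disconnects B from H — these are bridges.
That makes 3 bridges.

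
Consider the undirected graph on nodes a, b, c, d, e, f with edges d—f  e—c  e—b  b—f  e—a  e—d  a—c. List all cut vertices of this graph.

Removing e increases the component count from 1 to 2, so e is a cut vertex.
By contrast removing b leaves 1 component; it is not a cut vertex. No other vertex is a cut vertex either.

e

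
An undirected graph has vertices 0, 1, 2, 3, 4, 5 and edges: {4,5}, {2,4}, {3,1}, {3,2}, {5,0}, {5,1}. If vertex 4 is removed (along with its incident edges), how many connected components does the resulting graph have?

1

With 4 gone, the remaining components are: {0, 1, 2, 3, 5}.
That is 1 component.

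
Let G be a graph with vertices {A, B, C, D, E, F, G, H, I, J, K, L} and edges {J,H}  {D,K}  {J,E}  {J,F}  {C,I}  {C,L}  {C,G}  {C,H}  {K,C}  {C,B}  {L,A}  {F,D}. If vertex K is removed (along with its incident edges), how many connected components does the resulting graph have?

1

With K gone, the remaining components are: {A, B, C, D, E, F, G, H, I, J, L}.
That is 1 component.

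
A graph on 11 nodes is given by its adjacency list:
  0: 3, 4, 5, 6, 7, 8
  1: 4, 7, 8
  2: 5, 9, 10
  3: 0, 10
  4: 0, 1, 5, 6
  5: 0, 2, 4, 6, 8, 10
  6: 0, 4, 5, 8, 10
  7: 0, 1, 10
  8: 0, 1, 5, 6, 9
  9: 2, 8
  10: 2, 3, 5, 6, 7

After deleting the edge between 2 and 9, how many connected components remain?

2 and 9 are still connected via 2-5-8-9, so the component count stays at 1.

1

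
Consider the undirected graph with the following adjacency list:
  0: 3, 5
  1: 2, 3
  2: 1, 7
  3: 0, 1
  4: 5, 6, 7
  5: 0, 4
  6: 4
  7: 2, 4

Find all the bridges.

The edges on the cycle 4-5-0-3-1-2-7-4 are not bridges since each lies on that cycle.
But removing 4-6 disconnects 4 from 6 — this is a bridge.

4-6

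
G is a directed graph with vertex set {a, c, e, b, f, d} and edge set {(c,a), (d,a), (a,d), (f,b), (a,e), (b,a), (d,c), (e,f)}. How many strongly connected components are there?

{a, b, c, d, e, f} are all mutually reachable — one SCC of size 6.
That gives 1 strongly connected component.

1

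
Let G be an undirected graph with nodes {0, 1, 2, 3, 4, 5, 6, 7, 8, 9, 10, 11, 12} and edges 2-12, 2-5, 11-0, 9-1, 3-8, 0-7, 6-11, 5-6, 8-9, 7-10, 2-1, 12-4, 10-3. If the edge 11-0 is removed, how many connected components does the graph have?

1

11 and 0 are still connected via 11-6-5-2-1-9-8-3-10-7-0, so the component count stays at 1.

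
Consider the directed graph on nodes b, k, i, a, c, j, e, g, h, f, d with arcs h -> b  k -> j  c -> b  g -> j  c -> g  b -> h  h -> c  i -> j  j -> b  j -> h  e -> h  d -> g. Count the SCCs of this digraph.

{b, c, g, h, j} are all mutually reachable — one SCC of size 5.
{e} is an SCC by itself.
{k} is an SCC by itself.
{d} is an SCC by itself.
{i} is an SCC by itself.
(and 2 more singleton SCCs)
That gives 7 strongly connected components.

7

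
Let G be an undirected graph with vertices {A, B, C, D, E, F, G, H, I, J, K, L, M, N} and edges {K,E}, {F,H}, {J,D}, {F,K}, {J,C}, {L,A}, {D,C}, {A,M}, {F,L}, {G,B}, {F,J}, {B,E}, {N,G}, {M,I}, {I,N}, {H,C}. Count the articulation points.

1

Removing F increases the component count from 1 to 2, so F is a cut vertex.
By contrast removing J leaves 1 component; it is not a cut vertex. No other vertex is a cut vertex either.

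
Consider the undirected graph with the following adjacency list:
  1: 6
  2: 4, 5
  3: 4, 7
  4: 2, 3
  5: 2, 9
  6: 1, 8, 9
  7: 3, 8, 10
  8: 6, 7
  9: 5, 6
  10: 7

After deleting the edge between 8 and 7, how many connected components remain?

8 and 7 are still connected via 8-6-9-5-2-4-3-7, so the component count stays at 1.

1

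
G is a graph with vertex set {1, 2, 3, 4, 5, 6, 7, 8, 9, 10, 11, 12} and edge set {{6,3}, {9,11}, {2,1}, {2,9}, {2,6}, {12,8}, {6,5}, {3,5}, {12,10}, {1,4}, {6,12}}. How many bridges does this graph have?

8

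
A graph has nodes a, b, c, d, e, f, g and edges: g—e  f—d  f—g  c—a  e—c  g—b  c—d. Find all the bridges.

The edges on the cycle f-g-e-c-d-f are not bridges since each lies on that cycle.
But removing g—b disconnects g from b; removing c—a disconnects c from a — these are bridges.

a-c, b-g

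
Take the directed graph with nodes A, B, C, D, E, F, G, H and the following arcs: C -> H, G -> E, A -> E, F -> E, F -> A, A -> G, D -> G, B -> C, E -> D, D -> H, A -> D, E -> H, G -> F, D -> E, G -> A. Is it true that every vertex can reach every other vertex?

There is no directed path from E to B, so the graph is not strongly connected.

No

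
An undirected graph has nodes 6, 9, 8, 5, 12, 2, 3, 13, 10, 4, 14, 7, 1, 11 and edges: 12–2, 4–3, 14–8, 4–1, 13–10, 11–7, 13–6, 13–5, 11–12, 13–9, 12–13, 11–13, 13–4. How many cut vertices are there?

Removing 4 increases the component count from 2 to 4, so 4 is a cut vertex.
Removing 11 increases the component count from 2 to 3, so 11 is a cut vertex.
Removing 12 increases the component count from 2 to 3, so 12 is a cut vertex.
Likewise 13 is a cut vertex.
By contrast removing 5 leaves 2 components; it is not a cut vertex. No other vertex is a cut vertex either.

4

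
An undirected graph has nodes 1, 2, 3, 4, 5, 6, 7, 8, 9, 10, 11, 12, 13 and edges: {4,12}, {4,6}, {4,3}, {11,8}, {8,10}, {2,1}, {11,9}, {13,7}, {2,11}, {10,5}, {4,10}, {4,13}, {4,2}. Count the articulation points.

5

Removing 2 increases the component count from 1 to 2, so 2 is a cut vertex.
Removing 4 increases the component count from 1 to 5, so 4 is a cut vertex.
Removing 10 increases the component count from 1 to 2, so 10 is a cut vertex.
Likewise 11, 13 are cut vertices.
By contrast removing 3 leaves 1 component; it is not a cut vertex. No other vertex is a cut vertex either.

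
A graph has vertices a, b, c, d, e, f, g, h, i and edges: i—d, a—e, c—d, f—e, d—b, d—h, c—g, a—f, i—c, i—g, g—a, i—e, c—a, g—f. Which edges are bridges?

The edges on the cycle i-c-g-i are not bridges since each lies on that cycle.
But removing b—d disconnects b from d; removing h—d disconnects h from d — these are bridges.

b-d, d-h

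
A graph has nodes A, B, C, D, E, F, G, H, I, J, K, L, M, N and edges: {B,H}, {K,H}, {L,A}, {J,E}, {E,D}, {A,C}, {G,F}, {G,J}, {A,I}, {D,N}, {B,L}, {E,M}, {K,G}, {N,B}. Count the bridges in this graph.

6

The edges on the cycle K-G-J-E-D-N-B-H-K are not bridges since each lies on that cycle.
But removing M—E disconnects M from E; removing L—A disconnects L from A; removing A—C disconnects A from C; removing L—B disconnects L from B — these are bridges.
In total 6 edges are bridges.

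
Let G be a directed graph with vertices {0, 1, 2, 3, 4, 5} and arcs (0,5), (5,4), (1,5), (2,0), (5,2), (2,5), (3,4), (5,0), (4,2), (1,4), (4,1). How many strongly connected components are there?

2

{0, 1, 2, 4, 5} are all mutually reachable — one SCC of size 5.
{3} is an SCC by itself.
That gives 2 strongly connected components.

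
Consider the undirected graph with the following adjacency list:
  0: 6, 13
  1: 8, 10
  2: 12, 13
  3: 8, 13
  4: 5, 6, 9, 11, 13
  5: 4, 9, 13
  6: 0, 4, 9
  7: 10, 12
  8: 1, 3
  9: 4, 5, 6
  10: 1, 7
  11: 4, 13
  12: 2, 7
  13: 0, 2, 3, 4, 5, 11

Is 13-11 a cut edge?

After removing 13-11, the path 13-4-11 still connects them, so the edge is not a bridge.

No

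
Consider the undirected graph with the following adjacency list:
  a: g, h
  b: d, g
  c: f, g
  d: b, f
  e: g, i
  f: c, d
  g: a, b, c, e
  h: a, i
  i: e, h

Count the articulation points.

Removing g increases the component count from 1 to 2, so g is a cut vertex.
By contrast removing b leaves 1 component; it is not a cut vertex. No other vertex is a cut vertex either.

1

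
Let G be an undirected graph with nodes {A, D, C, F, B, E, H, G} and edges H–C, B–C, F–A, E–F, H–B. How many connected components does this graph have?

4

G is isolated — a component by itself.
D is isolated — a component by itself.
Starting from B we can reach B, C, H. That is one component of size 3.
Starting from A we can reach A, E, F. That is one component of size 3.
Total: 4 components.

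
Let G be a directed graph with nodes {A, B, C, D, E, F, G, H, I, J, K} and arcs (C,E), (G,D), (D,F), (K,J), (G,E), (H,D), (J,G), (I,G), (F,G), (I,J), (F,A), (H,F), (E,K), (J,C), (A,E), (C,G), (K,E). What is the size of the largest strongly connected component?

8

{A, C, D, E, F, G, J, K} are all mutually reachable — one SCC of size 8.
{H} is an SCC by itself.
{B} is an SCC by itself.
{I} is an SCC by itself.
The largest has 8 vertices.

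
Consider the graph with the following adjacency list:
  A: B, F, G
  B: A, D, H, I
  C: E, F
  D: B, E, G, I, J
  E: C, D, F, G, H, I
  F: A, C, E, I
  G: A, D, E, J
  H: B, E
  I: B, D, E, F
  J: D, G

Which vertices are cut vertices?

Removing J, for instance, still leaves 1 component. No single vertex removal increases the component count — the graph has no articulation points.

none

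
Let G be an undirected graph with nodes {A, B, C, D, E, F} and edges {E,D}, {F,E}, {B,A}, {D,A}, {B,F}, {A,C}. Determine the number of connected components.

1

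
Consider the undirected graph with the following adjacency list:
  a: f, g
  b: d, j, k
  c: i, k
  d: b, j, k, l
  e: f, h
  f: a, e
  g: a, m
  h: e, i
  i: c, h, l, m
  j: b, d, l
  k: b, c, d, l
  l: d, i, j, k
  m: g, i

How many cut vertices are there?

1

Removing i increases the component count from 1 to 2, so i is a cut vertex.
By contrast removing l leaves 1 component; it is not a cut vertex. No other vertex is a cut vertex either.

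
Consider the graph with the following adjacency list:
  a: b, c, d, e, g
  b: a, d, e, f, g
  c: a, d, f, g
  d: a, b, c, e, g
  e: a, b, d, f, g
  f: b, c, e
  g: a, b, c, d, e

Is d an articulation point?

No

Deleting d leaves 1 component (was 1) (its neighbors a, b, c, e, g remain connected to each other), so d is not a cut vertex.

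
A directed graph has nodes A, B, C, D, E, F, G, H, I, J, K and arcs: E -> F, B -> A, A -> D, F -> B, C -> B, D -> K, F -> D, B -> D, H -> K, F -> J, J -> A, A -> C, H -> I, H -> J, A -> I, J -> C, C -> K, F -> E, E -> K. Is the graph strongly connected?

No

There is no directed path from J to H, so the graph is not strongly connected.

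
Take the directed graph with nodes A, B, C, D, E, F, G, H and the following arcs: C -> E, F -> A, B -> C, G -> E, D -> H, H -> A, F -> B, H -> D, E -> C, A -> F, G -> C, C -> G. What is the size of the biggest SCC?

{C, E, G} are all mutually reachable — one SCC of size 3.
{D, H} are all mutually reachable — one SCC of size 2.
{A, F} are all mutually reachable — one SCC of size 2.
{B} is an SCC by itself.
The largest has 3 vertices.

3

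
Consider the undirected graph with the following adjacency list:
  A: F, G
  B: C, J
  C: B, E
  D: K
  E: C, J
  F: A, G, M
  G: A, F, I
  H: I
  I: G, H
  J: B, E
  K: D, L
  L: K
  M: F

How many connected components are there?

3

Starting from D we can reach D, K, L. That is one component of size 3.
Starting from B we can reach B, C, E, J. That is one component of size 4.
Starting from A we can reach A, F, G, H, I, M. That is one component of size 6.
Total: 3 components.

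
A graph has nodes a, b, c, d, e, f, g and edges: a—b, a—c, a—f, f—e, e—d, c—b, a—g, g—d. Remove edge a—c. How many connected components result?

1

a and c are still connected via a-b-c, so the component count stays at 1.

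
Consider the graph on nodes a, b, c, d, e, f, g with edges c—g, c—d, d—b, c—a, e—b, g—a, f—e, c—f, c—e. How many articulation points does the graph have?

Removing c increases the component count from 1 to 2, so c is a cut vertex.
By contrast removing b leaves 1 component; it is not a cut vertex. No other vertex is a cut vertex either.

1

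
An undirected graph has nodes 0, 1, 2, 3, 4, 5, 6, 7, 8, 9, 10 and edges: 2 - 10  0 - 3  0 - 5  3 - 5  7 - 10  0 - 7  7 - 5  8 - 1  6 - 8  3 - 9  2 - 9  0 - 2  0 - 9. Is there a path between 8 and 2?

No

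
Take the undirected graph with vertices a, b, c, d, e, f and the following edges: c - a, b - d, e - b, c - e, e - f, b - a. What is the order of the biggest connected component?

6

Starting from a we can reach a, b, c, d, e, f. That is one component of size 6.
The largest has 6 vertices.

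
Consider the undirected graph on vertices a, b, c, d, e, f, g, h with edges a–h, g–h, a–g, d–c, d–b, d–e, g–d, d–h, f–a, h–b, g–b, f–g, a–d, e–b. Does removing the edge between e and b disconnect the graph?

After removing e–b, the path e-d-b still connects them, so the edge is not a bridge.

No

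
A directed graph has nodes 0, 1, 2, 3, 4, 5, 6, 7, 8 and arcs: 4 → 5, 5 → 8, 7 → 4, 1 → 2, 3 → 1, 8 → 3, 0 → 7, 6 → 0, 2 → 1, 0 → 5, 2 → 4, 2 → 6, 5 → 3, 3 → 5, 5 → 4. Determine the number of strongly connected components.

1

{0, 1, 2, 3, 4, 5, 6, 7, 8} are all mutually reachable — one SCC of size 9.
That gives 1 strongly connected component.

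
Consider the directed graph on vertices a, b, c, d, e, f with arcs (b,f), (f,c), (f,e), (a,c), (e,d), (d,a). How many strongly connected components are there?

6

{a} is an SCC by itself.
{c} is an SCC by itself.
{f} is an SCC by itself.
{d} is an SCC by itself.
{b} is an SCC by itself.
(and 1 more singleton SCC)
That gives 6 strongly connected components.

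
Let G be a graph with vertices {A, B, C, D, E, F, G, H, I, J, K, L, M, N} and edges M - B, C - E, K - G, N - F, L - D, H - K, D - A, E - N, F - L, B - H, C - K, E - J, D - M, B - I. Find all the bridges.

A-D, B-I, E-J, G-K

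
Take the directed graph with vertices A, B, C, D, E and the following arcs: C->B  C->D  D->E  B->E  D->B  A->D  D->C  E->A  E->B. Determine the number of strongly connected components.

1

{A, B, C, D, E} are all mutually reachable — one SCC of size 5.
That gives 1 strongly connected component.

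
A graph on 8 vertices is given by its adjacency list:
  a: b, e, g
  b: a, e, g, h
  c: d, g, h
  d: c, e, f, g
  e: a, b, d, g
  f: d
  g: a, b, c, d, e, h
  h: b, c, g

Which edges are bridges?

The edges on the cycle d-c-h-b-g-d are not bridges since each lies on that cycle.
But removing f-d disconnects f from d — this is a bridge.

d-f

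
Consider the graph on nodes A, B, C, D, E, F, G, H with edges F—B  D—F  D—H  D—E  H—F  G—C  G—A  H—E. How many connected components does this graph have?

2

Starting from A we can reach A, C, G. That is one component of size 3.
Starting from B we can reach B, D, E, F, H. That is one component of size 5.
Total: 2 components.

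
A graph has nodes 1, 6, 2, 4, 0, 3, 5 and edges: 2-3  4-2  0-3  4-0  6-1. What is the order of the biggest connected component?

5 is isolated — a component by itself.
Starting from 1 we can reach 1, 6. That is one component of size 2.
Starting from 0 we can reach 0, 2, 3, 4. That is one component of size 4.
The largest has 4 vertices.

4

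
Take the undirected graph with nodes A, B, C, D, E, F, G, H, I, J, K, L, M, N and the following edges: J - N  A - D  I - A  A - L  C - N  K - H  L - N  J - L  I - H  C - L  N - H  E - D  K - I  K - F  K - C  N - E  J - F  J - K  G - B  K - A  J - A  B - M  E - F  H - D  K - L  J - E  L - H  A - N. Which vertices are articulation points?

B

Removing B increases the component count from 2 to 3, so B is a cut vertex.
By contrast removing L leaves 2 components; it is not a cut vertex. No other vertex is a cut vertex either.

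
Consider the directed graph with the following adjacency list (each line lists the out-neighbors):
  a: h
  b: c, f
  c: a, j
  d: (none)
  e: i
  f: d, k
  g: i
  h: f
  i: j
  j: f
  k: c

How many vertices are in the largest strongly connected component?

6

{a, c, f, h, j, k} are all mutually reachable — one SCC of size 6.
{e} is an SCC by itself.
{b} is an SCC by itself.
{g} is an SCC by itself.
{i} is an SCC by itself.
(and 1 more singleton SCC)
The largest has 6 vertices.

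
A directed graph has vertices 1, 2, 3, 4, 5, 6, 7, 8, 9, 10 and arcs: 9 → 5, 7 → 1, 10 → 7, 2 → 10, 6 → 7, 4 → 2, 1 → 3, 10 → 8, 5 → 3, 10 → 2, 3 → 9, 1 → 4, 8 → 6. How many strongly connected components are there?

2

{1, 2, 4, 6, 7, 8, 10} are all mutually reachable — one SCC of size 7.
{3, 5, 9} are all mutually reachable — one SCC of size 3.
That gives 2 strongly connected components.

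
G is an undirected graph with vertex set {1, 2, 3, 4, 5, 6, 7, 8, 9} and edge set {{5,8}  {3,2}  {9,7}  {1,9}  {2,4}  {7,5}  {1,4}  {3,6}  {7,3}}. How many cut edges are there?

The edges on the cycle 1-9-7-3-2-4-1 are not bridges since each lies on that cycle.
But removing 8 - 5 disconnects 8 from 5; removing 3 - 6 disconnects 3 from 6; removing 7 - 5 disconnects 7 from 5 — these are bridges.
That makes 3 bridges.

3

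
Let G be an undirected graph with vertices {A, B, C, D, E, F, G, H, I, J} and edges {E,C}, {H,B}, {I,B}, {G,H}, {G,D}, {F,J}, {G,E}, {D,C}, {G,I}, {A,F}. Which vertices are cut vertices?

Removing F increases the component count from 2 to 3, so F is a cut vertex.
Removing G increases the component count from 2 to 3, so G is a cut vertex.
By contrast removing J leaves 2 components; it is not a cut vertex. No other vertex is a cut vertex either.

F, G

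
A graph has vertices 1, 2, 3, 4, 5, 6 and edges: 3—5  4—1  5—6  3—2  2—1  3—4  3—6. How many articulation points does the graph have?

Removing 3 increases the component count from 1 to 2, so 3 is a cut vertex.
By contrast removing 5 leaves 1 component; it is not a cut vertex. No other vertex is a cut vertex either.

1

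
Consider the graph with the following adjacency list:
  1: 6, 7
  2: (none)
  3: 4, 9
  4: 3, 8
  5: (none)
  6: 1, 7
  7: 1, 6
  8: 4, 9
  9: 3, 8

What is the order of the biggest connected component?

2 is isolated — a component by itself.
5 is isolated — a component by itself.
Starting from 1 we can reach 1, 6, 7. That is one component of size 3.
Starting from 3 we can reach 3, 4, 8, 9. That is one component of size 4.
The largest has 4 vertices.

4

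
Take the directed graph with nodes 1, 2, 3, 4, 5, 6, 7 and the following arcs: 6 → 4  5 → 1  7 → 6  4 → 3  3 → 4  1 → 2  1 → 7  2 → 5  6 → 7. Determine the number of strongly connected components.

{1, 2, 5} are all mutually reachable — one SCC of size 3.
{6, 7} are all mutually reachable — one SCC of size 2.
{3, 4} are all mutually reachable — one SCC of size 2.
That gives 3 strongly connected components.

3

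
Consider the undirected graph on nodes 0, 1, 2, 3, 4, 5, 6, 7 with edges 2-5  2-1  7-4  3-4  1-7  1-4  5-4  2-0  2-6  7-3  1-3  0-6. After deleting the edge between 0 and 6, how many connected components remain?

1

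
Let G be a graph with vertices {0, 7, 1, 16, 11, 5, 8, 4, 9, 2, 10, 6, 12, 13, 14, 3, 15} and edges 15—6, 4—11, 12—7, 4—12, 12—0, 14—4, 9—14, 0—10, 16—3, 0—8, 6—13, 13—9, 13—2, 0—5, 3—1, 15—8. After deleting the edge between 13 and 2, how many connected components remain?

3

Before removal there are 2 components.
13—2 is a bridge — removing it separates 13's side from 2's side.
After removal: 3 components.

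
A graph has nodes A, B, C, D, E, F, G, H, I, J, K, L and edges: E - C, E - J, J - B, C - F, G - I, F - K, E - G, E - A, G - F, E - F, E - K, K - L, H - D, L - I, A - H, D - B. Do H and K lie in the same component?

Yes

From H we can reach A, B, C, D, E, F, G, H, I, J, K, L, which includes K.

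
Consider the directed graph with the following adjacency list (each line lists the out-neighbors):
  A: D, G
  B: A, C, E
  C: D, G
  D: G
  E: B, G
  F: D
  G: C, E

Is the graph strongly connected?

No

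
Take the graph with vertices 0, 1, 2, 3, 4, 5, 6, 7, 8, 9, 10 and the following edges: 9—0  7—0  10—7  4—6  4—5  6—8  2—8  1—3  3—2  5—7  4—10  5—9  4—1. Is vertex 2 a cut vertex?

No

Deleting 2 leaves 1 component (was 1) (its neighbors 3, 8 remain connected to each other), so 2 is not a cut vertex.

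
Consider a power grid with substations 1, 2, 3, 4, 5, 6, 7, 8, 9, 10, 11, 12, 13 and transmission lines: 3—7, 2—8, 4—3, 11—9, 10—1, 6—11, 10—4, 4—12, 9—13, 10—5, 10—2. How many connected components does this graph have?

2

Starting from 6 we can reach 6, 9, 11, 13. That is one component of size 4.
Starting from 1 we can reach 1, 2, 3, 4, 5, 7, 8, 10, 12. That is one component of size 9.
Total: 2 components.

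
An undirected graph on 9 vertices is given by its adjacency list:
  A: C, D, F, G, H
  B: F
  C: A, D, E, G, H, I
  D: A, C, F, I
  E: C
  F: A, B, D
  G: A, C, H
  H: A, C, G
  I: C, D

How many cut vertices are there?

Removing C increases the component count from 1 to 2, so C is a cut vertex.
Removing F increases the component count from 1 to 2, so F is a cut vertex.
By contrast removing B leaves 1 component; it is not a cut vertex. No other vertex is a cut vertex either.

2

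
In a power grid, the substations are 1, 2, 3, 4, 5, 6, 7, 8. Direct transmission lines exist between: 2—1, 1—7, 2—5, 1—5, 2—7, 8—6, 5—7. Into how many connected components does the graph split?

4

4 is isolated — a component by itself.
3 is isolated — a component by itself.
Starting from 6 we can reach 6, 8. That is one component of size 2.
Starting from 1 we can reach 1, 2, 5, 7. That is one component of size 4.
Total: 4 components.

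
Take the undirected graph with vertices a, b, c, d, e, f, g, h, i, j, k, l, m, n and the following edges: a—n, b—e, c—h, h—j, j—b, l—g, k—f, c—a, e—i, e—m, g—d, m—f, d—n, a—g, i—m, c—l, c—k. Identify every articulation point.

c

Removing c increases the component count from 1 to 2, so c is a cut vertex.
By contrast removing m leaves 1 component; it is not a cut vertex. No other vertex is a cut vertex either.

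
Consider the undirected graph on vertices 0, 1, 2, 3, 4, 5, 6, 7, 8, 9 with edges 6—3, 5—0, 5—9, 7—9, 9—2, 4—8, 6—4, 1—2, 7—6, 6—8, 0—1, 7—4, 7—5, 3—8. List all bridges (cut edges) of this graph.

none

The edges on the cycle 7-5-0-1-2-9-7 are not bridges since each lies on that cycle.
Every edge lies on some cycle, so there are no bridges.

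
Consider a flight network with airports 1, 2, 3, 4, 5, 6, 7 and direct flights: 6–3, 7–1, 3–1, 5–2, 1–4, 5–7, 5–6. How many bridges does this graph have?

The edges on the cycle 5-6-3-1-7-5 are not bridges since each lies on that cycle.
But removing 2–5 disconnects 2 from 5; removing 4–1 disconnects 4 from 1 — these are bridges.
That makes 2 bridges.

2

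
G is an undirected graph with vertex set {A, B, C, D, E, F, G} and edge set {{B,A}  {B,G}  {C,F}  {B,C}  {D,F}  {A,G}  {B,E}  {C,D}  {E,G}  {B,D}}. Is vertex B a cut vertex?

Yes

Deleting B raises the number of components from 1 to 2, so B is a cut vertex.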